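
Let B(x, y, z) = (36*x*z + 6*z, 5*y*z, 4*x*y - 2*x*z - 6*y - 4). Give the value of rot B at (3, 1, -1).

(∇×B)₁ = ∂B₃/∂y − ∂B₂/∂z = 4*x - 5*y - 6
(∇×B)₂ = ∂B₁/∂z − ∂B₃/∂x = 36*x - 4*y + 2*z + 6
(∇×B)₃ = ∂B₂/∂x − ∂B₁/∂y = 0
∇×B = (4*x - 5*y - 6, 36*x - 4*y + 2*z + 6, 0)
At (3, 1, -1): (1, 108, 0).

(1, 108, 0)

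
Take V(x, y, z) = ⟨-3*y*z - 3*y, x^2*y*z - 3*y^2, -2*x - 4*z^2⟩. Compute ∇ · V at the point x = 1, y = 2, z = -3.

9

∂V₁/∂x = 0
∂V₂/∂y = x^2*z - 6*y
∂V₃/∂z = -8*z
∇·V = x^2*z - 6*y - 8*z
At (1, 2, -3): 9.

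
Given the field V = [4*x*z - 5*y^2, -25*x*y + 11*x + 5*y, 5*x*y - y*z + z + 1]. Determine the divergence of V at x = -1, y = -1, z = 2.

40

∂V₁/∂x = 4*z
∂V₂/∂y = -25*x + 5
∂V₃/∂z = -y + 1
∇·V = -25*x - y + 4*z + 6
At (-1, -1, 2): 40.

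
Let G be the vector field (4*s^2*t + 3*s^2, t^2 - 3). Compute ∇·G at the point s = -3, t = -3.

∂G₁/∂s = 8*s*t + 6*s
∂G₂/∂t = 2*t
∇·G = 8*s*t + 6*s + 2*t
At (-3, -3): 48.

48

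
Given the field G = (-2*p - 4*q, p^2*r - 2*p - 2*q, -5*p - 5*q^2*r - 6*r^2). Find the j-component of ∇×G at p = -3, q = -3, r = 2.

(∇×G)_2 = ∂G₁/∂r − ∂G₃/∂p
= 0 − (-5)
= 5
At (-3, -3, 2): 5.

5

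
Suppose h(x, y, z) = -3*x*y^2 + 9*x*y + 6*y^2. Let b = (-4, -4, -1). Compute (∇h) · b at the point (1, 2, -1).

∂h/∂x = -3*y^2 + 9*y
∂h/∂y = -6*x*y + 9*x + 12*y
∂h/∂z = 0
∇h at (1, 2, -1) = (6, 21, 0)
∇h · b = (6)(-4) + (21)(-4) + (0)(-1) = -108

-108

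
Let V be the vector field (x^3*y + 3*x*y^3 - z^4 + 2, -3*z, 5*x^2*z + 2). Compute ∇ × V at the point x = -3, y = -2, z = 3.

(∇×V)₁ = ∂V₃/∂y − ∂V₂/∂z = 3
(∇×V)₂ = ∂V₁/∂z − ∂V₃/∂x = -10*x*z - 4*z^3
(∇×V)₃ = ∂V₂/∂x − ∂V₁/∂y = -x^3 - 9*x*y^2
∇×V = (3, -10*x*z - 4*z^3, -x^3 - 9*x*y^2)
At (-3, -2, 3): (3, -18, 135).

(3, -18, 135)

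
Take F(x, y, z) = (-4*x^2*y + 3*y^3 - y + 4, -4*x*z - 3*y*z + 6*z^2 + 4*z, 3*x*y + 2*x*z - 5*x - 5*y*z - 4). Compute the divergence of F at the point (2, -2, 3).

37

∂F₁/∂x = -8*x*y
∂F₂/∂y = -3*z
∂F₃/∂z = 2*x - 5*y
∇·F = -8*x*y + 2*x - 5*y - 3*z
At (2, -2, 3): 37.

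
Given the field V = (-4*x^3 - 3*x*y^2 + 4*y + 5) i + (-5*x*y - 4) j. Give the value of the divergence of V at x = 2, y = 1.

∂V₁/∂x = -12*x^2 - 3*y^2
∂V₂/∂y = -5*x
∇·V = -12*x^2 - 5*x - 3*y^2
At (2, 1): -61.

-61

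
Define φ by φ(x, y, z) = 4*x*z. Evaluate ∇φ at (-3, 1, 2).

(8, 0, -12)

∂φ/∂x = 4*z
∂φ/∂y = 0
∂φ/∂z = 4*x
∇φ = (4*z, 0, 4*x)
At (-3, 1, 2): (8, 0, -12).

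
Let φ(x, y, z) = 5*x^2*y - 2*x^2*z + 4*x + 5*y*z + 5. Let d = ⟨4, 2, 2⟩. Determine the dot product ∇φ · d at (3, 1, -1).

238

∂φ/∂x = 10*x*y - 4*x*z + 4
∂φ/∂y = 5*x^2 + 5*z
∂φ/∂z = -2*x^2 + 5*y
∇φ at (3, 1, -1) = (46, 40, -13)
∇φ · d = (46)(4) + (40)(2) + (-13)(2) = 238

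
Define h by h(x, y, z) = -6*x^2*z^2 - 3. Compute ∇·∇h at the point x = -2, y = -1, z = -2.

∂²h/∂x² = -12*z^2
∂²h/∂y² = 0
∂²h/∂z² = -12*x^2
∇²h = -12*x^2 - 12*z^2
At (-2, -1, -2): -96.

-96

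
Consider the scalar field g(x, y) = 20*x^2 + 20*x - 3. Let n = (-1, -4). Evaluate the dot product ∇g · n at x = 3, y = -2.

∂g/∂x = 40*x + 20
∂g/∂y = 0
∇g at (3, -2) = (140, 0)
∇g · n = (140)(-1) + (0)(-4) = -140

-140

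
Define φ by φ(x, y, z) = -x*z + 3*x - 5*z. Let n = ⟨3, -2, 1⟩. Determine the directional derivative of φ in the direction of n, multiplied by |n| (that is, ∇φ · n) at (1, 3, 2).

-3

∂φ/∂x = -z + 3
∂φ/∂y = 0
∂φ/∂z = -x - 5
∇φ at (1, 3, 2) = (1, 0, -6)
∇φ · n = (1)(3) + (0)(-2) + (-6)(1) = -3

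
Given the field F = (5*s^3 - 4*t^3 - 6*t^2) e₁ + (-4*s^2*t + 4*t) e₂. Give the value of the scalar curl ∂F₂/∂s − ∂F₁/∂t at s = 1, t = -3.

∂F₂/∂s = -8*s*t
∂F₁/∂t = -12*t^2 - 12*t
Scalar curl = -8*s*t + 12*t^2 + 12*t
At (1, -3): 96.

96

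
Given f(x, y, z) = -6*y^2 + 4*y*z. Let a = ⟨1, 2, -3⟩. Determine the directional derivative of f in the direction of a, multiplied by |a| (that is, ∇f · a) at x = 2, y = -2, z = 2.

∂f/∂x = 0
∂f/∂y = -12*y + 4*z
∂f/∂z = 4*y
∇f at (2, -2, 2) = (0, 32, -8)
∇f · a = (0)(1) + (32)(2) + (-8)(-3) = 88

88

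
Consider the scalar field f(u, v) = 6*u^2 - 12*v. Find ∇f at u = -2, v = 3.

∂f/∂u = 12*u
∂f/∂v = -12
∇f = (12*u, -12)
At (-2, 3): (-24, -12).

(-24, -12)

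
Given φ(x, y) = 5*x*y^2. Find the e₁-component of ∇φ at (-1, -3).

(∇φ)_1 = ∂φ/∂x = 5*y^2
At (-1, -3): 45.

45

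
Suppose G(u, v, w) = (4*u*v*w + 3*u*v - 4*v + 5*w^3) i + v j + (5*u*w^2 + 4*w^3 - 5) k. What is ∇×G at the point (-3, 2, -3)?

(0, 66, -23)

(∇×G)₁ = ∂G₃/∂v − ∂G₂/∂w = 0
(∇×G)₂ = ∂G₁/∂w − ∂G₃/∂u = 4*u*v + 10*w^2
(∇×G)₃ = ∂G₂/∂u − ∂G₁/∂v = -4*u*w - 3*u + 4
∇×G = (0, 4*u*v + 10*w^2, -4*u*w - 3*u + 4)
At (-3, 2, -3): (0, 66, -23).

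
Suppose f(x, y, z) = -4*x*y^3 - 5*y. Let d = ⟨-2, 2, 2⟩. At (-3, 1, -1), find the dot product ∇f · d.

∂f/∂x = -4*y^3
∂f/∂y = -12*x*y^2 - 5
∂f/∂z = 0
∇f at (-3, 1, -1) = (-4, 31, 0)
∇f · d = (-4)(-2) + (31)(2) + (0)(2) = 70

70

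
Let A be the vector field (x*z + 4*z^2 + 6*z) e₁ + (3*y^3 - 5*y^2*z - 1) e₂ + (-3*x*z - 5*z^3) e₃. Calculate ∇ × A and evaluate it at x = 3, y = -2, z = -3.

(20, -24, 0)

(∇×A)₁ = ∂A₃/∂y − ∂A₂/∂z = 5*y^2
(∇×A)₂ = ∂A₁/∂z − ∂A₃/∂x = x + 11*z + 6
(∇×A)₃ = ∂A₂/∂x − ∂A₁/∂y = 0
∇×A = (5*y^2, x + 11*z + 6, 0)
At (3, -2, -3): (20, -24, 0).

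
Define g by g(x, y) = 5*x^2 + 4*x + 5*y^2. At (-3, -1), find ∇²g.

∂²g/∂x² = 10
∂²g/∂y² = 10
∇²g = 20
At (-3, -1): 20.

20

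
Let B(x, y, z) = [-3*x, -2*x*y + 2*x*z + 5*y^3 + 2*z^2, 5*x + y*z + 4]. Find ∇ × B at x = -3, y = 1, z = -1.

(9, -5, -4)

(∇×B)₁ = ∂B₃/∂y − ∂B₂/∂z = -2*x - 3*z
(∇×B)₂ = ∂B₁/∂z − ∂B₃/∂x = -5
(∇×B)₃ = ∂B₂/∂x − ∂B₁/∂y = -2*y + 2*z
∇×B = (-2*x - 3*z, -5, -2*y + 2*z)
At (-3, 1, -1): (9, -5, -4).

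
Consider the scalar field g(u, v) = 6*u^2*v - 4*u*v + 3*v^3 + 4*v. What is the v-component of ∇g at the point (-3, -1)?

(∇g)_2 = ∂g/∂v = 6*u^2 - 4*u + 9*v^2 + 4
At (-3, -1): 79.

79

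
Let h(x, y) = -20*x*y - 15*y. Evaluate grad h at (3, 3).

∂h/∂x = -20*y
∂h/∂y = -20*x - 15
∇h = (-20*y, -20*x - 15)
At (3, 3): (-60, -75).

(-60, -75)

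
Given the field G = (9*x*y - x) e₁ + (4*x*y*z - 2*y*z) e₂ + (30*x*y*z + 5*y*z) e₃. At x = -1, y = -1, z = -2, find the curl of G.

(∇×G)₁ = ∂G₃/∂y − ∂G₂/∂z = -4*x*y + 30*x*z + 2*y + 5*z
(∇×G)₂ = ∂G₁/∂z − ∂G₃/∂x = -30*y*z
(∇×G)₃ = ∂G₂/∂x − ∂G₁/∂y = -9*x + 4*y*z
∇×G = (-4*x*y + 30*x*z + 2*y + 5*z, -30*y*z, -9*x + 4*y*z)
At (-1, -1, -2): (44, -60, 17).

(44, -60, 17)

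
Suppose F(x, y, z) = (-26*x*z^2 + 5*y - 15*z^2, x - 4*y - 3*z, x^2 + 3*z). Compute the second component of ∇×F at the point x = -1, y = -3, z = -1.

(∇×F)_2 = ∂F₁/∂z − ∂F₃/∂x
= -52*x*z - 30*z − (2*x)
= -52*x*z - 2*x - 30*z
At (-1, -3, -1): -20.

-20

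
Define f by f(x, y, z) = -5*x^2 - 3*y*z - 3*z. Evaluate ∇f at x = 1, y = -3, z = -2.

(-10, 6, 6)

∂f/∂x = -10*x
∂f/∂y = -3*z
∂f/∂z = -3*y - 3
∇f = (-10*x, -3*z, -3*y - 3)
At (1, -3, -2): (-10, 6, 6).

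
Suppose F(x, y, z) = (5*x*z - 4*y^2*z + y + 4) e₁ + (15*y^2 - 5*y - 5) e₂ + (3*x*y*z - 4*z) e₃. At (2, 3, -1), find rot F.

(∇×F)₁ = ∂F₃/∂y − ∂F₂/∂z = 3*x*z
(∇×F)₂ = ∂F₁/∂z − ∂F₃/∂x = 5*x - 4*y^2 - 3*y*z
(∇×F)₃ = ∂F₂/∂x − ∂F₁/∂y = 8*y*z - 1
∇×F = (3*x*z, 5*x - 4*y^2 - 3*y*z, 8*y*z - 1)
At (2, 3, -1): (-6, -17, -25).

(-6, -17, -25)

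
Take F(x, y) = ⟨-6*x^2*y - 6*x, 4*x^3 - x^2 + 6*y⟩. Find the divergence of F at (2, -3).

∂F₁/∂x = -12*x*y - 6
∂F₂/∂y = 6
∇·F = -12*x*y
At (2, -3): 72.

72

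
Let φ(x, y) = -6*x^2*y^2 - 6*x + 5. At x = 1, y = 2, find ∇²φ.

∂²φ/∂x² = -12*y^2
∂²φ/∂y² = -12*x^2
∇²φ = -12*x^2 - 12*y^2
At (1, 2): -60.

-60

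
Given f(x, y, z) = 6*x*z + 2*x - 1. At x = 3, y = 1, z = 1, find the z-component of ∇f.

(∇f)_3 = ∂f/∂z = 6*x
At (3, 1, 1): 18.

18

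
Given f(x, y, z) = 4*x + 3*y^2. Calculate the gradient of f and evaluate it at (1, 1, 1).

∂f/∂x = 4
∂f/∂y = 6*y
∂f/∂z = 0
∇f = (4, 6*y, 0)
At (1, 1, 1): (4, 6, 0).

(4, 6, 0)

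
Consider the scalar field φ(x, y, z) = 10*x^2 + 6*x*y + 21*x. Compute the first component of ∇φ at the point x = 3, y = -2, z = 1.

69

(∇φ)_1 = ∂φ/∂x = 20*x + 6*y + 21
At (3, -2, 1): 69.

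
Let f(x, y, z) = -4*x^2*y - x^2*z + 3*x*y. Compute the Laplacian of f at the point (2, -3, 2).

20

∂²f/∂x² = -2*(4*y + z)
∂²f/∂y² = 0
∂²f/∂z² = 0
∇²f = -8*y - 2*z
At (2, -3, 2): 20.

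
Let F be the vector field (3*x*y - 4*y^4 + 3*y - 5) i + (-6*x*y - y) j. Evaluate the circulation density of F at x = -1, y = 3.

∂F₂/∂x = -6*y
∂F₁/∂y = 3*x - 16*y^3 + 3
Scalar curl = -3*x + 16*y^3 - 6*y - 3
At (-1, 3): 414.

414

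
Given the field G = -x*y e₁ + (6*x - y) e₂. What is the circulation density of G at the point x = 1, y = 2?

7

∂G₂/∂x = 6
∂G₁/∂y = -x
Scalar curl = x + 6
At (1, 2): 7.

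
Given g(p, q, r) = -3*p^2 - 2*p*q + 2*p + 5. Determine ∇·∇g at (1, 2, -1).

-6

∂²g/∂p² = -6
∂²g/∂q² = 0
∂²g/∂r² = 0
∇²g = -6
At (1, 2, -1): -6.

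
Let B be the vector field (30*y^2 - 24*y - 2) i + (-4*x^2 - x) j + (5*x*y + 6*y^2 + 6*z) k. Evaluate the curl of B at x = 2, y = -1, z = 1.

(∇×B)₁ = ∂B₃/∂y − ∂B₂/∂z = 5*x + 12*y
(∇×B)₂ = ∂B₁/∂z − ∂B₃/∂x = -5*y
(∇×B)₃ = ∂B₂/∂x − ∂B₁/∂y = -8*x - 60*y + 23
∇×B = (5*x + 12*y, -5*y, -8*x - 60*y + 23)
At (2, -1, 1): (-2, 5, 67).

(-2, 5, 67)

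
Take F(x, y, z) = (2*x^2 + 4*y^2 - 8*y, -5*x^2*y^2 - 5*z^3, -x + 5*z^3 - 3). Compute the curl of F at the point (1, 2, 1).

(∇×F)₁ = ∂F₃/∂y − ∂F₂/∂z = 15*z^2
(∇×F)₂ = ∂F₁/∂z − ∂F₃/∂x = 1
(∇×F)₃ = ∂F₂/∂x − ∂F₁/∂y = -10*x*y^2 - 8*y + 8
∇×F = (15*z^2, 1, -10*x*y^2 - 8*y + 8)
At (1, 2, 1): (15, 1, -48).

(15, 1, -48)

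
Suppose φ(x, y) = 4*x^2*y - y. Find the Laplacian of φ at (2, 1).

∂²φ/∂x² = 8*y
∂²φ/∂y² = 0
∇²φ = 8*y
At (2, 1): 8.

8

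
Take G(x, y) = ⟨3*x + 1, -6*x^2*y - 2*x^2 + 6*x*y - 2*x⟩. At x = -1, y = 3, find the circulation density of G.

∂G₂/∂x = -12*x*y - 4*x + 6*y - 2
∂G₁/∂y = 0
Scalar curl = -12*x*y - 4*x + 6*y - 2
At (-1, 3): 56.

56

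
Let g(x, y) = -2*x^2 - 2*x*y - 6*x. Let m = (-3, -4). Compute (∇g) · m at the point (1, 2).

50

∂g/∂x = -4*x - 2*y - 6
∂g/∂y = -2*x
∇g at (1, 2) = (-14, -2)
∇g · m = (-14)(-3) + (-2)(-4) = 50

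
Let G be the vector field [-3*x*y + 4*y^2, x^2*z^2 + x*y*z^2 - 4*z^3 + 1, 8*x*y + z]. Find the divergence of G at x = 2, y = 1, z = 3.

∂G₁/∂x = -3*y
∂G₂/∂y = x*z^2
∂G₃/∂z = 1
∇·G = x*z^2 - 3*y + 1
At (2, 1, 3): 16.

16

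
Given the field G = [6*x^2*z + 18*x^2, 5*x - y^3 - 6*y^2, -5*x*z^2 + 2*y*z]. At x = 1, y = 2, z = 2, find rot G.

(4, 26, 5)

(∇×G)₁ = ∂G₃/∂y − ∂G₂/∂z = 2*z
(∇×G)₂ = ∂G₁/∂z − ∂G₃/∂x = 6*x^2 + 5*z^2
(∇×G)₃ = ∂G₂/∂x − ∂G₁/∂y = 5
∇×G = (2*z, 6*x^2 + 5*z^2, 5)
At (1, 2, 2): (4, 26, 5).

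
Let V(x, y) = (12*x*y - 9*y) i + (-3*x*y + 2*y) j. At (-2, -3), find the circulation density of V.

∂V₂/∂x = -3*y
∂V₁/∂y = 12*x - 9
Scalar curl = -12*x - 3*y + 9
At (-2, -3): 42.

42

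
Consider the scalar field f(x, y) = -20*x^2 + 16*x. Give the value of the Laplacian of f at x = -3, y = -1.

-40

∂²f/∂x² = -40
∂²f/∂y² = 0
∇²f = -40
At (-3, -1): -40.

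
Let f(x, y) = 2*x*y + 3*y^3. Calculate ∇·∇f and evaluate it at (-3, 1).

18

∂²f/∂x² = 0
∂²f/∂y² = 18*y
∇²f = 18*y
At (-3, 1): 18.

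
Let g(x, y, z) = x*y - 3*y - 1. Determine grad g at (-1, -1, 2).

∂g/∂x = y
∂g/∂y = x - 3
∂g/∂z = 0
∇g = (y, x - 3, 0)
At (-1, -1, 2): (-1, -4, 0).

(-1, -4, 0)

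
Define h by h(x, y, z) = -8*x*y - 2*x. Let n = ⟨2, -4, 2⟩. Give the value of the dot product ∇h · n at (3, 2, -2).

∂h/∂x = -8*y - 2
∂h/∂y = -8*x
∂h/∂z = 0
∇h at (3, 2, -2) = (-18, -24, 0)
∇h · n = (-18)(2) + (-24)(-4) + (0)(2) = 60

60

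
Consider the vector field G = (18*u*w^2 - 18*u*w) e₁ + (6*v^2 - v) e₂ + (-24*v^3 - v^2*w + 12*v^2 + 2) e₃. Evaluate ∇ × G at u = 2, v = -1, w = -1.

(-98, -108, 0)

(∇×G)₁ = ∂G₃/∂v − ∂G₂/∂w = -72*v^2 - 2*v*w + 24*v
(∇×G)₂ = ∂G₁/∂w − ∂G₃/∂u = 36*u*w - 18*u
(∇×G)₃ = ∂G₂/∂u − ∂G₁/∂v = 0
∇×G = (-72*v^2 - 2*v*w + 24*v, 36*u*w - 18*u, 0)
At (2, -1, -1): (-98, -108, 0).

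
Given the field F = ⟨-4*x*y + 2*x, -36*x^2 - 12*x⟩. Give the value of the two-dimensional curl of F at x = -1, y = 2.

56

∂F₂/∂x = -72*x - 12
∂F₁/∂y = -4*x
Scalar curl = -68*x - 12
At (-1, 2): 56.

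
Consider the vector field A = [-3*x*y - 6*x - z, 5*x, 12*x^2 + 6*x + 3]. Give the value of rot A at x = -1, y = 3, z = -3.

(∇×A)₁ = ∂A₃/∂y − ∂A₂/∂z = 0
(∇×A)₂ = ∂A₁/∂z − ∂A₃/∂x = -24*x - 7
(∇×A)₃ = ∂A₂/∂x − ∂A₁/∂y = 3*x + 5
∇×A = (0, -24*x - 7, 3*x + 5)
At (-1, 3, -3): (0, 17, 2).

(0, 17, 2)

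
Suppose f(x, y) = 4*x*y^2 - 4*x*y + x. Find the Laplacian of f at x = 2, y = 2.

∂²f/∂x² = 0
∂²f/∂y² = 8*x
∇²f = 8*x
At (2, 2): 16.

16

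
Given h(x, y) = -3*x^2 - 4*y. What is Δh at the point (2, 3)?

∂²h/∂x² = -6
∂²h/∂y² = 0
∇²h = -6
At (2, 3): -6.

-6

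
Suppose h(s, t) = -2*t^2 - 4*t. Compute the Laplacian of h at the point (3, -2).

-4

∂²h/∂s² = 0
∂²h/∂t² = -4
∇²h = -4
At (3, -2): -4.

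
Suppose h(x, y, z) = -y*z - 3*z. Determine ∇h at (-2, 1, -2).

∂h/∂x = 0
∂h/∂y = -z
∂h/∂z = -y - 3
∇h = (0, -z, -y - 3)
At (-2, 1, -2): (0, 2, -4).

(0, 2, -4)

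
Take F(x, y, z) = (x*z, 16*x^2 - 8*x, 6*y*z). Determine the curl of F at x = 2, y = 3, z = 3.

(18, 2, 56)

(∇×F)₁ = ∂F₃/∂y − ∂F₂/∂z = 6*z
(∇×F)₂ = ∂F₁/∂z − ∂F₃/∂x = x
(∇×F)₃ = ∂F₂/∂x − ∂F₁/∂y = 32*x - 8
∇×F = (6*z, x, 32*x - 8)
At (2, 3, 3): (18, 2, 56).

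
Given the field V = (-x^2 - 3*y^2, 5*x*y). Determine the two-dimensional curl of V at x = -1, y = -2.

∂V₂/∂x = 5*y
∂V₁/∂y = -6*y
Scalar curl = 11*y
At (-1, -2): -22.

-22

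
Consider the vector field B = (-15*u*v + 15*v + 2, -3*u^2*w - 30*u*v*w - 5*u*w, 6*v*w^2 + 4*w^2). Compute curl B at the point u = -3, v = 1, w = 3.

(-24, 0, -111)

(∇×B)₁ = ∂B₃/∂v − ∂B₂/∂w = 3*u^2 + 30*u*v + 5*u + 6*w^2
(∇×B)₂ = ∂B₁/∂w − ∂B₃/∂u = 0
(∇×B)₃ = ∂B₂/∂u − ∂B₁/∂v = -6*u*w + 15*u - 30*v*w - 5*w - 15
∇×B = (3*u^2 + 30*u*v + 5*u + 6*w^2, 0, -6*u*w + 15*u - 30*v*w - 5*w - 15)
At (-3, 1, 3): (-24, 0, -111).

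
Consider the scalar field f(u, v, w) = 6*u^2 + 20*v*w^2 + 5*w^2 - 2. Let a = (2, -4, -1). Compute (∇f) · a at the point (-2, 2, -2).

∂f/∂u = 12*u
∂f/∂v = 20*w^2
∂f/∂w = 40*v*w + 10*w
∇f at (-2, 2, -2) = (-24, 80, -180)
∇f · a = (-24)(2) + (80)(-4) + (-180)(-1) = -188

-188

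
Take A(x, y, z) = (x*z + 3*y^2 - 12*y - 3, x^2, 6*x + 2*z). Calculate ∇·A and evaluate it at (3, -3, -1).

1

∂A₁/∂x = z
∂A₂/∂y = 0
∂A₃/∂z = 2
∇·A = z + 2
At (3, -3, -1): 1.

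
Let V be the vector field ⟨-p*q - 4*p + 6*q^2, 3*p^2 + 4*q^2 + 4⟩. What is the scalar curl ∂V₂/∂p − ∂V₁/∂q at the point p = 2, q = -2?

38

∂V₂/∂p = 6*p
∂V₁/∂q = -p + 12*q
Scalar curl = 7*p - 12*q
At (2, -2): 38.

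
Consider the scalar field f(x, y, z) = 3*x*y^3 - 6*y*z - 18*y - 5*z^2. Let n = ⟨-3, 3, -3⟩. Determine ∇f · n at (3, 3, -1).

474

∂f/∂x = 3*y^3
∂f/∂y = 9*x*y^2 - 6*z - 18
∂f/∂z = -6*y - 10*z
∇f at (3, 3, -1) = (81, 231, -8)
∇f · n = (81)(-3) + (231)(3) + (-8)(-3) = 474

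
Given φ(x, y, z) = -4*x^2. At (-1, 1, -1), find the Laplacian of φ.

-8

∂²φ/∂x² = -8
∂²φ/∂y² = 0
∂²φ/∂z² = 0
∇²φ = -8
At (-1, 1, -1): -8.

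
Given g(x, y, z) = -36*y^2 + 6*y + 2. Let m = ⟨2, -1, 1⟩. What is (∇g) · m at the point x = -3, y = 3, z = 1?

∂g/∂x = 0
∂g/∂y = -72*y + 6
∂g/∂z = 0
∇g at (-3, 3, 1) = (0, -210, 0)
∇g · m = (0)(2) + (-210)(-1) + (0)(1) = 210

210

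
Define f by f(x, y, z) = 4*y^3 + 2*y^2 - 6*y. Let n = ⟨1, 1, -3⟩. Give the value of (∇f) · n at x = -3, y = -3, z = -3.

90

∂f/∂x = 0
∂f/∂y = 12*y^2 + 4*y - 6
∂f/∂z = 0
∇f at (-3, -3, -3) = (0, 90, 0)
∇f · n = (0)(1) + (90)(1) + (0)(-3) = 90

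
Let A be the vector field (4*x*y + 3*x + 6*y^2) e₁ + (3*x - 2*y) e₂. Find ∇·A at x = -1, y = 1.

∂A₁/∂x = 4*y + 3
∂A₂/∂y = -2
∇·A = 4*y + 1
At (-1, 1): 5.

5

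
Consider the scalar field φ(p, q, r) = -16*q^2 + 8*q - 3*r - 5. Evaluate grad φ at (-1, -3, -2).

(0, 104, -3)

∂φ/∂p = 0
∂φ/∂q = -32*q + 8
∂φ/∂r = -3
∇φ = (0, -32*q + 8, -3)
At (-1, -3, -2): (0, 104, -3).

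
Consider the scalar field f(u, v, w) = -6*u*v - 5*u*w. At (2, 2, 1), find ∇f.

∂f/∂u = -6*v - 5*w
∂f/∂v = -6*u
∂f/∂w = -5*u
∇f = (-6*v - 5*w, -6*u, -5*u)
At (2, 2, 1): (-17, -12, -10).

(-17, -12, -10)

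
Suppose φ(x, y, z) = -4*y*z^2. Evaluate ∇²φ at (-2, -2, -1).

∂²φ/∂x² = 0
∂²φ/∂y² = 0
∂²φ/∂z² = -8*y
∇²φ = -8*y
At (-2, -2, -1): 16.

16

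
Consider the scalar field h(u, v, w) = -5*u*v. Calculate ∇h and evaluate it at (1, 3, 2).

∂h/∂u = -5*v
∂h/∂v = -5*u
∂h/∂w = 0
∇h = (-5*v, -5*u, 0)
At (1, 3, 2): (-15, -5, 0).

(-15, -5, 0)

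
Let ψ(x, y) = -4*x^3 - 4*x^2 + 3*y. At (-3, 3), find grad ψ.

(-84, 3)

∂ψ/∂x = -12*x^2 - 8*x
∂ψ/∂y = 3
∇ψ = (-12*x^2 - 8*x, 3)
At (-3, 3): (-84, 3).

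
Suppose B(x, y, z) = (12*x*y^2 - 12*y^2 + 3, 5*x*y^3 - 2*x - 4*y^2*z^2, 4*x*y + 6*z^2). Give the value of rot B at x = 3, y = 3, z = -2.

(-132, -12, -11)

(∇×B)₁ = ∂B₃/∂y − ∂B₂/∂z = 4*x + 8*y^2*z
(∇×B)₂ = ∂B₁/∂z − ∂B₃/∂x = -4*y
(∇×B)₃ = ∂B₂/∂x − ∂B₁/∂y = -24*x*y + 5*y^3 + 24*y - 2
∇×B = (4*x + 8*y^2*z, -4*y, -24*x*y + 5*y^3 + 24*y - 2)
At (3, 3, -2): (-132, -12, -11).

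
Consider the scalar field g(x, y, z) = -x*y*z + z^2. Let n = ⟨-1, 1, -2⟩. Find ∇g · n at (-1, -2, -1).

∂g/∂x = -y*z
∂g/∂y = -x*z
∂g/∂z = -x*y + 2*z
∇g at (-1, -2, -1) = (-2, -1, -4)
∇g · n = (-2)(-1) + (-1)(1) + (-4)(-2) = 9

9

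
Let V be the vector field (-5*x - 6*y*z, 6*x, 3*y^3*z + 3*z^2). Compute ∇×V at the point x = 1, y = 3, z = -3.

(∇×V)₁ = ∂V₃/∂y − ∂V₂/∂z = 9*y^2*z
(∇×V)₂ = ∂V₁/∂z − ∂V₃/∂x = -6*y
(∇×V)₃ = ∂V₂/∂x − ∂V₁/∂y = 6*z + 6
∇×V = (9*y^2*z, -6*y, 6*z + 6)
At (1, 3, -3): (-243, -18, -12).

(-243, -18, -12)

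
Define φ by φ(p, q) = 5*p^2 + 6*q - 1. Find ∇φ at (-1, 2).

∂φ/∂p = 10*p
∂φ/∂q = 6
∇φ = (10*p, 6)
At (-1, 2): (-10, 6).

(-10, 6)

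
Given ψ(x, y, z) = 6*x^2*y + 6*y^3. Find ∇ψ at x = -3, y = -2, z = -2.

∂ψ/∂x = 12*x*y
∂ψ/∂y = 6*x^2 + 18*y^2
∂ψ/∂z = 0
∇ψ = (12*x*y, 6*x^2 + 18*y^2, 0)
At (-3, -2, -2): (72, 126, 0).

(72, 126, 0)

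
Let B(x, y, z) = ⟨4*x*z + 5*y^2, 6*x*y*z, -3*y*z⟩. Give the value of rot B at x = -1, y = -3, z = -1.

(-15, -4, 48)

(∇×B)₁ = ∂B₃/∂y − ∂B₂/∂z = -6*x*y - 3*z
(∇×B)₂ = ∂B₁/∂z − ∂B₃/∂x = 4*x
(∇×B)₃ = ∂B₂/∂x − ∂B₁/∂y = 6*y*z - 10*y
∇×B = (-6*x*y - 3*z, 4*x, 6*y*z - 10*y)
At (-1, -3, -1): (-15, -4, 48).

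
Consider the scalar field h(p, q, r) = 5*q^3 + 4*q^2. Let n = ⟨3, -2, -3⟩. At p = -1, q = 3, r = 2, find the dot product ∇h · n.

∂h/∂p = 0
∂h/∂q = 15*q^2 + 8*q
∂h/∂r = 0
∇h at (-1, 3, 2) = (0, 159, 0)
∇h · n = (0)(3) + (159)(-2) + (0)(-3) = -318

-318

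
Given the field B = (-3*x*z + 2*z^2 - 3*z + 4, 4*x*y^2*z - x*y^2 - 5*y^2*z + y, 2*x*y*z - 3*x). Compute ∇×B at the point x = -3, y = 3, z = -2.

(∇×B)₁ = ∂B₃/∂y − ∂B₂/∂z = -4*x*y^2 + 2*x*z + 5*y^2
(∇×B)₂ = ∂B₁/∂z − ∂B₃/∂x = -3*x - 2*y*z + 4*z
(∇×B)₃ = ∂B₂/∂x − ∂B₁/∂y = 4*y^2*z - y^2
∇×B = (-4*x*y^2 + 2*x*z + 5*y^2, -3*x - 2*y*z + 4*z, 4*y^2*z - y^2)
At (-3, 3, -2): (165, 13, -81).

(165, 13, -81)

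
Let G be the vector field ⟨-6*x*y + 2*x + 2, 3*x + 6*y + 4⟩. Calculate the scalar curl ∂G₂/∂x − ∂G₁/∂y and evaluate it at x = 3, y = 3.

21

∂G₂/∂x = 3
∂G₁/∂y = -6*x
Scalar curl = 6*x + 3
At (3, 3): 21.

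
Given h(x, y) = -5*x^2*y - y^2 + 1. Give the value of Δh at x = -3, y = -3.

∂²h/∂x² = -10*y
∂²h/∂y² = -2
∇²h = -10*y - 2
At (-3, -3): 28.

28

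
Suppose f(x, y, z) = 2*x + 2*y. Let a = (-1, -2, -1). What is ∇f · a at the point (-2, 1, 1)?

∂f/∂x = 2
∂f/∂y = 2
∂f/∂z = 0
∇f at (-2, 1, 1) = (2, 2, 0)
∇f · a = (2)(-1) + (2)(-2) + (0)(-1) = -6

-6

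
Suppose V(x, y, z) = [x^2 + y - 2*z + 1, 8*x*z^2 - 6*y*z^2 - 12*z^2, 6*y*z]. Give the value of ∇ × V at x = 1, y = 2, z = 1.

(38, -2, 7)

(∇×V)₁ = ∂V₃/∂y − ∂V₂/∂z = -16*x*z + 12*y*z + 30*z
(∇×V)₂ = ∂V₁/∂z − ∂V₃/∂x = -2
(∇×V)₃ = ∂V₂/∂x − ∂V₁/∂y = 8*z^2 - 1
∇×V = (-16*x*z + 12*y*z + 30*z, -2, 8*z^2 - 1)
At (1, 2, 1): (38, -2, 7).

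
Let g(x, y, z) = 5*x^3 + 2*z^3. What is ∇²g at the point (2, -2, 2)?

∂²g/∂x² = 30*x
∂²g/∂y² = 0
∂²g/∂z² = 12*z
∇²g = 30*x + 12*z
At (2, -2, 2): 84.

84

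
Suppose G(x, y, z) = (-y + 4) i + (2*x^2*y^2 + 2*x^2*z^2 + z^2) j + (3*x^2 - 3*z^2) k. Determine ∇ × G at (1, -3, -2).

(12, -6, 53)

(∇×G)₁ = ∂G₃/∂y − ∂G₂/∂z = -4*x^2*z - 2*z
(∇×G)₂ = ∂G₁/∂z − ∂G₃/∂x = -6*x
(∇×G)₃ = ∂G₂/∂x − ∂G₁/∂y = 4*x*y^2 + 4*x*z^2 + 1
∇×G = (-4*x^2*z - 2*z, -6*x, 4*x*y^2 + 4*x*z^2 + 1)
At (1, -3, -2): (12, -6, 53).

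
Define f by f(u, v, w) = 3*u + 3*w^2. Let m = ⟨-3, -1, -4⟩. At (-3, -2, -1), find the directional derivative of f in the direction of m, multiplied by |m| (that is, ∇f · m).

∂f/∂u = 3
∂f/∂v = 0
∂f/∂w = 6*w
∇f at (-3, -2, -1) = (3, 0, -6)
∇f · m = (3)(-3) + (0)(-1) + (-6)(-4) = 15

15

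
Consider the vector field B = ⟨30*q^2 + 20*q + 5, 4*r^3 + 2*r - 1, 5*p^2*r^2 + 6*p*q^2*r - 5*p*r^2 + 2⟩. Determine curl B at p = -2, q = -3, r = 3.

(106, 63, 160)

(∇×B)₁ = ∂B₃/∂q − ∂B₂/∂r = 12*p*q*r - 12*r^2 - 2
(∇×B)₂ = ∂B₁/∂r − ∂B₃/∂p = -10*p*r^2 - 6*q^2*r + 5*r^2
(∇×B)₃ = ∂B₂/∂p − ∂B₁/∂q = -60*q - 20
∇×B = (12*p*q*r - 12*r^2 - 2, -10*p*r^2 - 6*q^2*r + 5*r^2, -60*q - 20)
At (-2, -3, 3): (106, 63, 160).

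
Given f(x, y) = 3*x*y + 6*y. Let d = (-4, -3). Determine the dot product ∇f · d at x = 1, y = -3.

∂f/∂x = 3*y
∂f/∂y = 3*x + 6
∇f at (1, -3) = (-9, 9)
∇f · d = (-9)(-4) + (9)(-3) = 9

9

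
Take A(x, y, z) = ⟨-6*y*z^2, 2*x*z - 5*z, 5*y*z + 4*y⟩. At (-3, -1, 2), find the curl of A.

(∇×A)₁ = ∂A₃/∂y − ∂A₂/∂z = -2*x + 5*z + 9
(∇×A)₂ = ∂A₁/∂z − ∂A₃/∂x = -12*y*z
(∇×A)₃ = ∂A₂/∂x − ∂A₁/∂y = 6*z^2 + 2*z
∇×A = (-2*x + 5*z + 9, -12*y*z, 6*z^2 + 2*z)
At (-3, -1, 2): (25, 24, 28).

(25, 24, 28)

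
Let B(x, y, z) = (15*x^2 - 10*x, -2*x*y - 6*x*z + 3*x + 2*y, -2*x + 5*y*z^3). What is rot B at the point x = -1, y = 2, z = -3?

(∇×B)₁ = ∂B₃/∂y − ∂B₂/∂z = 6*x + 5*z^3
(∇×B)₂ = ∂B₁/∂z − ∂B₃/∂x = 2
(∇×B)₃ = ∂B₂/∂x − ∂B₁/∂y = -2*y - 6*z + 3
∇×B = (6*x + 5*z^3, 2, -2*y - 6*z + 3)
At (-1, 2, -3): (-141, 2, 17).

(-141, 2, 17)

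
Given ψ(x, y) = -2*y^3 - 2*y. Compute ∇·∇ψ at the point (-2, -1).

∂²ψ/∂x² = 0
∂²ψ/∂y² = -12*y
∇²ψ = -12*y
At (-2, -1): 12.

12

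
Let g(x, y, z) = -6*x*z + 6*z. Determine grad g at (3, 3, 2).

(-12, 0, -12)

∂g/∂x = -6*z
∂g/∂y = 0
∂g/∂z = -6*x + 6
∇g = (-6*z, 0, -6*x + 6)
At (3, 3, 2): (-12, 0, -12).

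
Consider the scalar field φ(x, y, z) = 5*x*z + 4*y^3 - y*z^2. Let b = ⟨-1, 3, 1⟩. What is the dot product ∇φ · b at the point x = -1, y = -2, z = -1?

137

∂φ/∂x = 5*z
∂φ/∂y = 12*y^2 - z^2
∂φ/∂z = 5*x - 2*y*z
∇φ at (-1, -2, -1) = (-5, 47, -9)
∇φ · b = (-5)(-1) + (47)(3) + (-9)(1) = 137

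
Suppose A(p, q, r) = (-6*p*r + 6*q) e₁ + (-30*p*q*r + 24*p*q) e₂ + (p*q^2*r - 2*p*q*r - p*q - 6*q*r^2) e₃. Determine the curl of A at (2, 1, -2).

(∇×A)₁ = ∂A₃/∂q − ∂A₂/∂r = 2*p*q*r + 30*p*q - 2*p*r - p - 6*r^2
(∇×A)₂ = ∂A₁/∂r − ∂A₃/∂p = -6*p - q^2*r + 2*q*r + q
(∇×A)₃ = ∂A₂/∂p − ∂A₁/∂q = -30*q*r + 24*q - 6
∇×A = (2*p*q*r + 30*p*q - 2*p*r - p - 6*r^2, -6*p - q^2*r + 2*q*r + q, -30*q*r + 24*q - 6)
At (2, 1, -2): (34, -13, 78).

(34, -13, 78)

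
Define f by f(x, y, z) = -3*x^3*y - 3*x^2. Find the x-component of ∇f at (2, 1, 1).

-48

(∇f)_1 = ∂f/∂x = -9*x^2*y - 6*x
At (2, 1, 1): -48.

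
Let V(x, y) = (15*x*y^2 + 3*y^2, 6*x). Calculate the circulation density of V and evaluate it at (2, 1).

∂V₂/∂x = 6
∂V₁/∂y = 30*x*y + 6*y
Scalar curl = -30*x*y - 6*y + 6
At (2, 1): -60.

-60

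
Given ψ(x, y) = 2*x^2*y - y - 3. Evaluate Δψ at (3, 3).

12

∂²ψ/∂x² = 4*y
∂²ψ/∂y² = 0
∇²ψ = 4*y
At (3, 3): 12.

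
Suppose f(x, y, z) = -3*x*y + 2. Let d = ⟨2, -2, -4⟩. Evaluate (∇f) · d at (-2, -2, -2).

∂f/∂x = -3*y
∂f/∂y = -3*x
∂f/∂z = 0
∇f at (-2, -2, -2) = (6, 6, 0)
∇f · d = (6)(2) + (6)(-2) + (0)(-4) = 0

0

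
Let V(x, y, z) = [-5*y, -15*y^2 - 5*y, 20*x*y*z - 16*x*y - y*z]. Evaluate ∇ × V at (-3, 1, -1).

(∇×V)₁ = ∂V₃/∂y − ∂V₂/∂z = 20*x*z - 16*x - z
(∇×V)₂ = ∂V₁/∂z − ∂V₃/∂x = -20*y*z + 16*y
(∇×V)₃ = ∂V₂/∂x − ∂V₁/∂y = 5
∇×V = (20*x*z - 16*x - z, -20*y*z + 16*y, 5)
At (-3, 1, -1): (109, 36, 5).

(109, 36, 5)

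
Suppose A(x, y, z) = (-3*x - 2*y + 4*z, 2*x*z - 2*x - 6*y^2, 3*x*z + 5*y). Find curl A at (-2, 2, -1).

(9, 7, -2)

(∇×A)₁ = ∂A₃/∂y − ∂A₂/∂z = -2*x + 5
(∇×A)₂ = ∂A₁/∂z − ∂A₃/∂x = -3*z + 4
(∇×A)₃ = ∂A₂/∂x − ∂A₁/∂y = 2*z
∇×A = (-2*x + 5, -3*z + 4, 2*z)
At (-2, 2, -1): (9, 7, -2).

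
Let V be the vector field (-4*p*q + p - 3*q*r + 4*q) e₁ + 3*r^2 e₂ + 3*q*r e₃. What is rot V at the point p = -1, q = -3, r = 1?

(-3, 9, -5)

(∇×V)₁ = ∂V₃/∂q − ∂V₂/∂r = -3*r
(∇×V)₂ = ∂V₁/∂r − ∂V₃/∂p = -3*q
(∇×V)₃ = ∂V₂/∂p − ∂V₁/∂q = 4*p + 3*r - 4
∇×V = (-3*r, -3*q, 4*p + 3*r - 4)
At (-1, -3, 1): (-3, 9, -5).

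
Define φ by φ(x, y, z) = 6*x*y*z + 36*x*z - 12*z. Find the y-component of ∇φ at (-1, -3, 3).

(∇φ)_2 = ∂φ/∂y = 6*x*z
At (-1, -3, 3): -18.

-18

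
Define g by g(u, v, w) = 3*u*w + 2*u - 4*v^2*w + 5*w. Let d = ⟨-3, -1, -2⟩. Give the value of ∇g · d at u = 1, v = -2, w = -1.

∂g/∂u = 3*w + 2
∂g/∂v = -8*v*w
∂g/∂w = 3*u - 4*v^2 + 5
∇g at (1, -2, -1) = (-1, -16, -8)
∇g · d = (-1)(-3) + (-16)(-1) + (-8)(-2) = 35

35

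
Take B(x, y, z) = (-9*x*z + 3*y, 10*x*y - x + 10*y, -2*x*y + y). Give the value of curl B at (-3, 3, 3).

(∇×B)₁ = ∂B₃/∂y − ∂B₂/∂z = -2*x + 1
(∇×B)₂ = ∂B₁/∂z − ∂B₃/∂x = -9*x + 2*y
(∇×B)₃ = ∂B₂/∂x − ∂B₁/∂y = 10*y - 4
∇×B = (-2*x + 1, -9*x + 2*y, 10*y - 4)
At (-3, 3, 3): (7, 33, 26).

(7, 33, 26)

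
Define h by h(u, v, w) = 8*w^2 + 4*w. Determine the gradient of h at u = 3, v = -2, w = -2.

∂h/∂u = 0
∂h/∂v = 0
∂h/∂w = 16*w + 4
∇h = (0, 0, 16*w + 4)
At (3, -2, -2): (0, 0, -28).

(0, 0, -28)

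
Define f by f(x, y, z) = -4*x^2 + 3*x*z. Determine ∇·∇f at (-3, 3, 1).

-8

∂²f/∂x² = -8
∂²f/∂y² = 0
∂²f/∂z² = 0
∇²f = -8
At (-3, 3, 1): -8.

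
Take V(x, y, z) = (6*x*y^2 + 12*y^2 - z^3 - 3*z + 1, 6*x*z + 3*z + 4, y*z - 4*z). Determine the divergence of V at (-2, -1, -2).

∂V₁/∂x = 6*y^2
∂V₂/∂y = 0
∂V₃/∂z = y - 4
∇·V = 6*y^2 + y - 4
At (-2, -1, -2): 1.

1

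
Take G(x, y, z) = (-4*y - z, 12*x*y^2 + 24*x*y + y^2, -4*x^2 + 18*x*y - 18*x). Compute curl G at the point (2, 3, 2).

(36, -21, 184)

(∇×G)₁ = ∂G₃/∂y − ∂G₂/∂z = 18*x
(∇×G)₂ = ∂G₁/∂z − ∂G₃/∂x = 8*x - 18*y + 17
(∇×G)₃ = ∂G₂/∂x − ∂G₁/∂y = 12*y^2 + 24*y + 4
∇×G = (18*x, 8*x - 18*y + 17, 12*y^2 + 24*y + 4)
At (2, 3, 2): (36, -21, 184).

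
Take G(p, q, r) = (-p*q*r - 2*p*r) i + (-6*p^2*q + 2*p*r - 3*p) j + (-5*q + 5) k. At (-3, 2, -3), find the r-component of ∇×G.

(∇×G)_3 = ∂G₂/∂p − ∂G₁/∂q
= -12*p*q + 2*r - 3 − (-p*r)
= -12*p*q + p*r + 2*r - 3
At (-3, 2, -3): 72.

72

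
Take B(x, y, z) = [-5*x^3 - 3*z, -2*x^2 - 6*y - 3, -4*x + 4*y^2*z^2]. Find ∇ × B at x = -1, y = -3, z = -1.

(∇×B)₁ = ∂B₃/∂y − ∂B₂/∂z = 8*y*z^2
(∇×B)₂ = ∂B₁/∂z − ∂B₃/∂x = 1
(∇×B)₃ = ∂B₂/∂x − ∂B₁/∂y = -4*x
∇×B = (8*y*z^2, 1, -4*x)
At (-1, -3, -1): (-24, 1, 4).

(-24, 1, 4)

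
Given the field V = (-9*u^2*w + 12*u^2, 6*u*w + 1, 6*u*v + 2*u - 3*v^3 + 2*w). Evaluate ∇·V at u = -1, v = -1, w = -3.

∂V₁/∂u = -18*u*w + 24*u
∂V₂/∂v = 0
∂V₃/∂w = 2
∇·V = -18*u*w + 24*u + 2
At (-1, -1, -3): -76.

-76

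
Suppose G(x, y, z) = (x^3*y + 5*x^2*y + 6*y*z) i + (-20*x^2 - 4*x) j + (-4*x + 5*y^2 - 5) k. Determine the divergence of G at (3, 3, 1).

∂G₁/∂x = 3*x^2*y + 10*x*y
∂G₂/∂y = 0
∂G₃/∂z = 0
∇·G = 3*x^2*y + 10*x*y
At (3, 3, 1): 171.

171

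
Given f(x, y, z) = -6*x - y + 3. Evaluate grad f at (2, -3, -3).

(-6, -1, 0)

∂f/∂x = -6
∂f/∂y = -1
∂f/∂z = 0
∇f = (-6, -1, 0)
At (2, -3, -3): (-6, -1, 0).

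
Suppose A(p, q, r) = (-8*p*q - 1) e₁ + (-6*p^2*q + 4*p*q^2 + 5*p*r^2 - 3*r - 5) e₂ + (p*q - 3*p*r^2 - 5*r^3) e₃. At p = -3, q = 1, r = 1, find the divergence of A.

-83

∂A₁/∂p = -8*q
∂A₂/∂q = -6*p^2 + 8*p*q
∂A₃/∂r = -6*p*r - 15*r^2
∇·A = -6*p^2 + 8*p*q - 6*p*r - 8*q - 15*r^2
At (-3, 1, 1): -83.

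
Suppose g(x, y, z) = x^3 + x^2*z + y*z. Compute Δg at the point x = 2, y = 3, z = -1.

∂²g/∂x² = 2*(3*x + z)
∂²g/∂y² = 0
∂²g/∂z² = 0
∇²g = 6*x + 2*z
At (2, 3, -1): 10.

10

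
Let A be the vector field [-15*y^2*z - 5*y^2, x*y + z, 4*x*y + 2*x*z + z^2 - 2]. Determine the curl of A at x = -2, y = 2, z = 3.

(-9, -74, 202)

(∇×A)₁ = ∂A₃/∂y − ∂A₂/∂z = 4*x - 1
(∇×A)₂ = ∂A₁/∂z − ∂A₃/∂x = -15*y^2 - 4*y - 2*z
(∇×A)₃ = ∂A₂/∂x − ∂A₁/∂y = 30*y*z + 11*y
∇×A = (4*x - 1, -15*y^2 - 4*y - 2*z, 30*y*z + 11*y)
At (-2, 2, 3): (-9, -74, 202).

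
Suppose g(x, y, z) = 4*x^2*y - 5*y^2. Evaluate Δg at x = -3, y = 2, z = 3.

∂²g/∂x² = 8*y
∂²g/∂y² = -10
∂²g/∂z² = 0
∇²g = 8*y - 10
At (-3, 2, 3): 6.

6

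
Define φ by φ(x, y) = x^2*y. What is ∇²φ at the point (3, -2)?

-4

∂²φ/∂x² = 2*y
∂²φ/∂y² = 0
∇²φ = 2*y
At (3, -2): -4.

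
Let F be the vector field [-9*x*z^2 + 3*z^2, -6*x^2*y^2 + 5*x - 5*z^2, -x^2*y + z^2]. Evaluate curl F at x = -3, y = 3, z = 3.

(∇×F)₁ = ∂F₃/∂y − ∂F₂/∂z = -x^2 + 10*z
(∇×F)₂ = ∂F₁/∂z − ∂F₃/∂x = 2*x*y - 18*x*z + 6*z
(∇×F)₃ = ∂F₂/∂x − ∂F₁/∂y = -12*x*y^2 + 5
∇×F = (-x^2 + 10*z, 2*x*y - 18*x*z + 6*z, -12*x*y^2 + 5)
At (-3, 3, 3): (21, 162, 329).

(21, 162, 329)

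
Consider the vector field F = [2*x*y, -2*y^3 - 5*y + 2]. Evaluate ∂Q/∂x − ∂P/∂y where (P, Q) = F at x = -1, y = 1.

∂F₂/∂x = 0
∂F₁/∂y = 2*x
Scalar curl = -2*x
At (-1, 1): 2.

2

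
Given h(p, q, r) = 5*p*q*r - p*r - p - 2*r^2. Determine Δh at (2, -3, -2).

-4

∂²h/∂p² = 0
∂²h/∂q² = 0
∂²h/∂r² = -4
∇²h = -4
At (2, -3, -2): -4.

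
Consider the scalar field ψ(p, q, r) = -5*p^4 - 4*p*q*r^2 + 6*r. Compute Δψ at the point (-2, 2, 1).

-208

∂²ψ/∂p² = -60*p^2
∂²ψ/∂q² = 0
∂²ψ/∂r² = -8*p*q
∇²ψ = -60*p^2 - 8*p*q
At (-2, 2, 1): -208.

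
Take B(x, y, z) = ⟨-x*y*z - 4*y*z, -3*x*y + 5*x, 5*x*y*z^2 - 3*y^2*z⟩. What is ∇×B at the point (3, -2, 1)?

(27, 24, 18)

(∇×B)₁ = ∂B₃/∂y − ∂B₂/∂z = 5*x*z^2 - 6*y*z
(∇×B)₂ = ∂B₁/∂z − ∂B₃/∂x = -x*y - 5*y*z^2 - 4*y
(∇×B)₃ = ∂B₂/∂x − ∂B₁/∂y = x*z - 3*y + 4*z + 5
∇×B = (5*x*z^2 - 6*y*z, -x*y - 5*y*z^2 - 4*y, x*z - 3*y + 4*z + 5)
At (3, -2, 1): (27, 24, 18).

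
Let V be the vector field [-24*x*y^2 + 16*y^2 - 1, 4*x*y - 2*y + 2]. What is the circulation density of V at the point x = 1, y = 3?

60

∂V₂/∂x = 4*y
∂V₁/∂y = -48*x*y + 32*y
Scalar curl = 48*x*y - 28*y
At (1, 3): 60.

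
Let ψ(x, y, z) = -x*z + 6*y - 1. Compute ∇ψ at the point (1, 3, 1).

(-1, 6, -1)

∂ψ/∂x = -z
∂ψ/∂y = 6
∂ψ/∂z = -x
∇ψ = (-z, 6, -x)
At (1, 3, 1): (-1, 6, -1).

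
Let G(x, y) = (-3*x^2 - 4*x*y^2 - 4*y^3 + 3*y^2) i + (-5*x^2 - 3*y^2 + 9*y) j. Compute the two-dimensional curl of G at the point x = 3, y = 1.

∂G₂/∂x = -10*x
∂G₁/∂y = -8*x*y - 12*y^2 + 6*y
Scalar curl = 8*x*y - 10*x + 12*y^2 - 6*y
At (3, 1): 0.

0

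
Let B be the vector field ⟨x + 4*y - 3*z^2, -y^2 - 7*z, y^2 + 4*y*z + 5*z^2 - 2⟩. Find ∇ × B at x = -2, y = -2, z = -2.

(∇×B)₁ = ∂B₃/∂y − ∂B₂/∂z = 2*y + 4*z + 7
(∇×B)₂ = ∂B₁/∂z − ∂B₃/∂x = -6*z
(∇×B)₃ = ∂B₂/∂x − ∂B₁/∂y = -4
∇×B = (2*y + 4*z + 7, -6*z, -4)
At (-2, -2, -2): (-5, 12, -4).

(-5, 12, -4)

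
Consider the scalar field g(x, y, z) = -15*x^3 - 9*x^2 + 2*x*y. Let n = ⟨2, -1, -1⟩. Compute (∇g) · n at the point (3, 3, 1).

-912

∂g/∂x = -45*x^2 - 18*x + 2*y
∂g/∂y = 2*x
∂g/∂z = 0
∇g at (3, 3, 1) = (-453, 6, 0)
∇g · n = (-453)(2) + (6)(-1) + (0)(-1) = -912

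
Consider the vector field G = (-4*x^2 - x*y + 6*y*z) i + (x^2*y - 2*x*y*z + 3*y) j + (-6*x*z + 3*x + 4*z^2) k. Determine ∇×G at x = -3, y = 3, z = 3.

(∇×G)₁ = ∂G₃/∂y − ∂G₂/∂z = 2*x*y
(∇×G)₂ = ∂G₁/∂z − ∂G₃/∂x = 6*y + 6*z - 3
(∇×G)₃ = ∂G₂/∂x − ∂G₁/∂y = 2*x*y + x - 2*y*z - 6*z
∇×G = (2*x*y, 6*y + 6*z - 3, 2*x*y + x - 2*y*z - 6*z)
At (-3, 3, 3): (-18, 33, -57).

(-18, 33, -57)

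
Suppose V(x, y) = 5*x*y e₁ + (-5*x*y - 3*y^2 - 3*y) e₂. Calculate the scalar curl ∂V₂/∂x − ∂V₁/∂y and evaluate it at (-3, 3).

0

∂V₂/∂x = -5*y
∂V₁/∂y = 5*x
Scalar curl = -5*x - 5*y
At (-3, 3): 0.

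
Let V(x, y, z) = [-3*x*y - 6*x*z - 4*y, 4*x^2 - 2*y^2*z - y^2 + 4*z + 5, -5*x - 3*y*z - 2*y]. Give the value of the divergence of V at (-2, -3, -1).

18

∂V₁/∂x = -3*y - 6*z
∂V₂/∂y = -4*y*z - 2*y
∂V₃/∂z = -3*y
∇·V = -4*y*z - 8*y - 6*z
At (-2, -3, -1): 18.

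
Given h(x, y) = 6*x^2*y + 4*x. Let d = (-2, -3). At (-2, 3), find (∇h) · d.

∂h/∂x = 12*x*y + 4
∂h/∂y = 6*x^2
∇h at (-2, 3) = (-68, 24)
∇h · d = (-68)(-2) + (24)(-3) = 64

64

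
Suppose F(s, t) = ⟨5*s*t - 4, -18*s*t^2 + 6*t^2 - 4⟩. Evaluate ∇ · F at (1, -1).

∂F₁/∂s = 5*t
∂F₂/∂t = -36*s*t + 12*t
∇·F = -36*s*t + 17*t
At (1, -1): 19.

19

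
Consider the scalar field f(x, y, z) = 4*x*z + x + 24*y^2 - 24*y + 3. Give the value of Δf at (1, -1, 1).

48

∂²f/∂x² = 0
∂²f/∂y² = 48
∂²f/∂z² = 0
∇²f = 48
At (1, -1, 1): 48.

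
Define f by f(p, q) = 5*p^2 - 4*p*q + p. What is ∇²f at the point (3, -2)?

∂²f/∂p² = 10
∂²f/∂q² = 0
∇²f = 10
At (3, -2): 10.

10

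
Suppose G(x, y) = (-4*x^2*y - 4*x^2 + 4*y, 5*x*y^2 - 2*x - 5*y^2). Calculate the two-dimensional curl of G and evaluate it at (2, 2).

30

∂G₂/∂x = 5*y^2 - 2
∂G₁/∂y = -4*x^2 + 4
Scalar curl = 4*x^2 + 5*y^2 - 6
At (2, 2): 30.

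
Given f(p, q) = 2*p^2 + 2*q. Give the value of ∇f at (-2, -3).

(-8, 2)

∂f/∂p = 4*p
∂f/∂q = 2
∇f = (4*p, 2)
At (-2, -3): (-8, 2).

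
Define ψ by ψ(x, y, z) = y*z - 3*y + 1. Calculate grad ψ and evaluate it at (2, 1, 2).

∂ψ/∂x = 0
∂ψ/∂y = z - 3
∂ψ/∂z = y
∇ψ = (0, z - 3, y)
At (2, 1, 2): (0, -1, 1).

(0, -1, 1)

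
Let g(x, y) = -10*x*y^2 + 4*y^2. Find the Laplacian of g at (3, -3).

-52

∂²g/∂x² = 0
∂²g/∂y² = 4*(-5*x + 2)
∇²g = -20*x + 8
At (3, -3): -52.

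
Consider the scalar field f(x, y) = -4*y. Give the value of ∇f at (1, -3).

(0, -4)

∂f/∂x = 0
∂f/∂y = -4
∇f = (0, -4)
At (1, -3): (0, -4).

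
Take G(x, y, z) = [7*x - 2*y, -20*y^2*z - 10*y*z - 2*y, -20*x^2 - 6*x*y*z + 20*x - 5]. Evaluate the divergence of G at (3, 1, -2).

87

∂G₁/∂x = 7
∂G₂/∂y = -40*y*z - 10*z - 2
∂G₃/∂z = -6*x*y
∇·G = -6*x*y - 40*y*z - 10*z + 5
At (3, 1, -2): 87.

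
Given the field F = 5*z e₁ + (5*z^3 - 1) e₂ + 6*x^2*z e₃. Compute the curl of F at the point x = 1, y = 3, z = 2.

(∇×F)₁ = ∂F₃/∂y − ∂F₂/∂z = -15*z^2
(∇×F)₂ = ∂F₁/∂z − ∂F₃/∂x = -12*x*z + 5
(∇×F)₃ = ∂F₂/∂x − ∂F₁/∂y = 0
∇×F = (-15*z^2, -12*x*z + 5, 0)
At (1, 3, 2): (-60, -19, 0).

(-60, -19, 0)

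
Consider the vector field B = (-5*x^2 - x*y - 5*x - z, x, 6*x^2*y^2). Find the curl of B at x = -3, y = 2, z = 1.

(∇×B)₁ = ∂B₃/∂y − ∂B₂/∂z = 12*x^2*y
(∇×B)₂ = ∂B₁/∂z − ∂B₃/∂x = -12*x*y^2 - 1
(∇×B)₃ = ∂B₂/∂x − ∂B₁/∂y = x + 1
∇×B = (12*x^2*y, -12*x*y^2 - 1, x + 1)
At (-3, 2, 1): (216, 143, -2).

(216, 143, -2)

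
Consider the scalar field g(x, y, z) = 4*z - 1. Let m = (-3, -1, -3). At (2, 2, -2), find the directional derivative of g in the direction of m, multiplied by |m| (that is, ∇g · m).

∂g/∂x = 0
∂g/∂y = 0
∂g/∂z = 4
∇g at (2, 2, -2) = (0, 0, 4)
∇g · m = (0)(-3) + (0)(-1) + (4)(-3) = -12

-12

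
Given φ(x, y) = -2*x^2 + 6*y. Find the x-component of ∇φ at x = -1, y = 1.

(∇φ)_1 = ∂φ/∂x = -4*x
At (-1, 1): 4.

4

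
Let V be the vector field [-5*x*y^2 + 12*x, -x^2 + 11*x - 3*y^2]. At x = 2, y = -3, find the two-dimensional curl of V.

∂V₂/∂x = -2*x + 11
∂V₁/∂y = -10*x*y
Scalar curl = 10*x*y - 2*x + 11
At (2, -3): -53.

-53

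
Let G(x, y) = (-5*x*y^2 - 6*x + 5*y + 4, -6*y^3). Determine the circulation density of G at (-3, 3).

∂G₂/∂x = 0
∂G₁/∂y = -10*x*y + 5
Scalar curl = 10*x*y - 5
At (-3, 3): -95.

-95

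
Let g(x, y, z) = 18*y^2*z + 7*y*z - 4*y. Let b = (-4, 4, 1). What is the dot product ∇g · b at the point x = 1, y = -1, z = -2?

227

∂g/∂x = 0
∂g/∂y = 36*y*z + 7*z - 4
∂g/∂z = 18*y^2 + 7*y
∇g at (1, -1, -2) = (0, 54, 11)
∇g · b = (0)(-4) + (54)(4) + (11)(1) = 227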